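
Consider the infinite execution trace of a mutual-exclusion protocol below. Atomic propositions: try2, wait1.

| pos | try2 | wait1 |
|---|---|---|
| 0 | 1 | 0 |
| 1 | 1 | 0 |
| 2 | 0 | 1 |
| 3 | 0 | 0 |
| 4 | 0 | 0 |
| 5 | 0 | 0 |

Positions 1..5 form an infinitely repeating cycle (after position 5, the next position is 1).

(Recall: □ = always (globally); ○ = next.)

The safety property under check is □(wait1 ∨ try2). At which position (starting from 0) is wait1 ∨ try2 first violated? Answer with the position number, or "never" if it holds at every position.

3

Check wait1 ∨ try2 at each position in order: 0 ✓, 1 ✓, 2 ✓.
At position 3 the labels are {}, so wait1 ∨ try2 is false there. This is the first violation.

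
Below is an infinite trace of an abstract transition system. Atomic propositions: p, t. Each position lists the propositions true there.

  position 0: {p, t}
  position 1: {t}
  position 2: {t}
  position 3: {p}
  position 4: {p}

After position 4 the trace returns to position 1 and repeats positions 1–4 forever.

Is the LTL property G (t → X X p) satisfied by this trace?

Does not hold

t → X X p must hold at every position from 0 onward. It fails at position 0, so G (t → X X p) is false.
Positions where t holds: 0, 1, 2.
Check X X p at each: 0→fails, 1→ok, 2→ok.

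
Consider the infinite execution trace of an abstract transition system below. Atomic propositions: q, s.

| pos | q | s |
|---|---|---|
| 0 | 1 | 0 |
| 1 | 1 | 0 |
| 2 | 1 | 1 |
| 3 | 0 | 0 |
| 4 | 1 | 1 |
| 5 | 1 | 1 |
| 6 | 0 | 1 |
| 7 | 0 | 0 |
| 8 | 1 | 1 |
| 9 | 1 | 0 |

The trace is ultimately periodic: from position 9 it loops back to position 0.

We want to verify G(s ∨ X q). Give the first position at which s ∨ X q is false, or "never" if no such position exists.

never

s ∨ X q holds at every position 0..9, and those are all the positions the trace ever visits, so the invariant G(s ∨ X q) is never violated.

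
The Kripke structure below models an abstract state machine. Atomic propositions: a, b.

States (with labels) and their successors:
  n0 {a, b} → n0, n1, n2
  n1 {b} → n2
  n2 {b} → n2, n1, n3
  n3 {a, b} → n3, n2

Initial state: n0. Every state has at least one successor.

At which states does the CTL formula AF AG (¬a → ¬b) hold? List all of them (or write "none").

States satisfying AG (¬a → ¬b): ∅.
States satisfying AF AG (¬a → ¬b): ∅.

none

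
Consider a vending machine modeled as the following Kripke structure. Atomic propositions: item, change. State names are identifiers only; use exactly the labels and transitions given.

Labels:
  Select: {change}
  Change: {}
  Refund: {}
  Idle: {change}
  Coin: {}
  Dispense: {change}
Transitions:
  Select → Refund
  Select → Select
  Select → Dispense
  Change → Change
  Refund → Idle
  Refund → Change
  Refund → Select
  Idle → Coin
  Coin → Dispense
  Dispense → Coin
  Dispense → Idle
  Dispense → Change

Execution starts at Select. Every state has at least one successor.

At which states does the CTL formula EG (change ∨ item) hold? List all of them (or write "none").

{Select}

States satisfying change ∨ item: {Select, Idle, Dispense}.
States satisfying EG (change ∨ item): {Select}.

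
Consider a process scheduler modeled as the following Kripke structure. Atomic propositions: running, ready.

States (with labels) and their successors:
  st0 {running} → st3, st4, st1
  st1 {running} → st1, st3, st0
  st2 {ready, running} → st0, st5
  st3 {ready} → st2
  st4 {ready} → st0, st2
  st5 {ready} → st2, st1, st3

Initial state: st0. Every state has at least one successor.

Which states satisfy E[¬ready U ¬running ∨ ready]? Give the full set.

{st0, st1, st2, st3, st4, st5}

States satisfying ¬ready: {st0, st1}.
States satisfying ¬running ∨ ready: {st2, st3, st4, st5}.
States satisfying E[¬ready U ¬running ∨ ready]: {st0, st1, st2, st3, st4, st5}.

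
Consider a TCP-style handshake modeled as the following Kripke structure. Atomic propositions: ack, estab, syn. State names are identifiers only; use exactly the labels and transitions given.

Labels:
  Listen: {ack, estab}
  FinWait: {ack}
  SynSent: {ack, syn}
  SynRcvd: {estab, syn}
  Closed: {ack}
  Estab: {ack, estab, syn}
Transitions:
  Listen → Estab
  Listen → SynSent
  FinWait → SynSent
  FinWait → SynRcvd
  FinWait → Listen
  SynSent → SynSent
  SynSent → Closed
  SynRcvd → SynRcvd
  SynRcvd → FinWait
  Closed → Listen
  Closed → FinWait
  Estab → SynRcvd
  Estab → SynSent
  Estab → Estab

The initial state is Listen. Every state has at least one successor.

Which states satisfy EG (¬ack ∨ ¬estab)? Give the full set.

States satisfying ¬ack ∨ ¬estab: {FinWait, SynSent, SynRcvd, Closed}.
States satisfying EG (¬ack ∨ ¬estab): {FinWait, SynSent, SynRcvd, Closed}.

{FinWait, SynSent, SynRcvd, Closed}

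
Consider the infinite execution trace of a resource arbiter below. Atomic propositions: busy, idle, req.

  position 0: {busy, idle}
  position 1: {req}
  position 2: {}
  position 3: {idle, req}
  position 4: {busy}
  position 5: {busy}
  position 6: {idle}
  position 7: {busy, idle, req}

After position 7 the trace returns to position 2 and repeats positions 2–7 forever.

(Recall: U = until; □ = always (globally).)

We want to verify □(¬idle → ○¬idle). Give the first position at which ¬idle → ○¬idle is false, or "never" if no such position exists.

Check ¬idle → ○¬idle at each position in order: 0 ✓, 1 ✓.
At position 2 the labels are {} and the next position 3 has {idle, req}, so ¬idle → ○¬idle is false there. This is the first violation.

2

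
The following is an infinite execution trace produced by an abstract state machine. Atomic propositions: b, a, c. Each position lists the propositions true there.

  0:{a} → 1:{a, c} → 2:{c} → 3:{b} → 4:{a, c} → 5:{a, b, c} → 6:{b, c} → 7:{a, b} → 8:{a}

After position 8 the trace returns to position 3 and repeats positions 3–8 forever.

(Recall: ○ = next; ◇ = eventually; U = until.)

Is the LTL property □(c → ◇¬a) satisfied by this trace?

Yes

c → ◇¬a holds at every position 0..8, and those are all positions ever visited, so □(c → ◇¬a) holds.
Positions where c holds: 1, 2, 4, 5, 6.
Check ◇¬a at each: 1→ok, 2→ok, 4→ok, 5→ok, 6→ok.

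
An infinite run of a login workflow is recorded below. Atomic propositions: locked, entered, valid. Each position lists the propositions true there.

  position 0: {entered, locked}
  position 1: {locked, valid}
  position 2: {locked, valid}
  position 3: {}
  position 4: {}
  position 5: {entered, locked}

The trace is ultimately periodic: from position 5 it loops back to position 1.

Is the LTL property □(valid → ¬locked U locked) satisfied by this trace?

Yes

valid → ¬locked U locked holds at every position 0..5, and those are all positions ever visited, so □(valid → ¬locked U locked) holds.
Positions where valid holds: 1, 2.
Check ¬locked U locked at each: 1→ok, 2→ok.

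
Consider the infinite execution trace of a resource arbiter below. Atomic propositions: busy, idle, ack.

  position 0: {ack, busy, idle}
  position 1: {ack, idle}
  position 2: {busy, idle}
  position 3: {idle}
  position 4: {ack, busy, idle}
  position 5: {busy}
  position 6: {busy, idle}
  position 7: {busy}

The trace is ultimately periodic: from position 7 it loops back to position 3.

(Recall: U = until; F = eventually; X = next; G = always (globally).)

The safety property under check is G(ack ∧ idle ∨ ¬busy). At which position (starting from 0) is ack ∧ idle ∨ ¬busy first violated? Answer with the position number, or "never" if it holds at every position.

Check ack ∧ idle ∨ ¬busy at each position in order: 0 ✓, 1 ✓.
At position 2 the labels are {busy, idle}, so ack ∧ idle ∨ ¬busy is false there. This is the first violation.

2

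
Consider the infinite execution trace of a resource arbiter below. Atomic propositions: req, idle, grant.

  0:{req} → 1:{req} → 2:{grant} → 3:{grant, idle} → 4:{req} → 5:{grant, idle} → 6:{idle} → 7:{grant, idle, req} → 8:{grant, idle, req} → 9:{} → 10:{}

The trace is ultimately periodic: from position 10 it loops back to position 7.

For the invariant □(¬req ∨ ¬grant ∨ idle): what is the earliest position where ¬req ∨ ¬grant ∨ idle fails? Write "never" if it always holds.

never

¬req ∨ ¬grant ∨ idle holds at every position 0..10, and those are all the positions the trace ever visits, so the invariant □(¬req ∨ ¬grant ∨ idle) is never violated.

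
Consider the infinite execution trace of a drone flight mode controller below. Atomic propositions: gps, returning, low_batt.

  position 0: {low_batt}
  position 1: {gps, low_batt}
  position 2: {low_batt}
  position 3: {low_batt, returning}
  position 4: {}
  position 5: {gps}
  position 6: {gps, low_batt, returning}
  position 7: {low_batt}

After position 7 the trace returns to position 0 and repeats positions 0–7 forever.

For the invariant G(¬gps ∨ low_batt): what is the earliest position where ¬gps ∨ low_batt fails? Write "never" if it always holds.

Check ¬gps ∨ low_batt at each position in order: 0 ✓, 1 ✓, 2 ✓, 3 ✓, 4 ✓.
At position 5 the labels are {gps}, so ¬gps ∨ low_batt is false there. This is the first violation.

5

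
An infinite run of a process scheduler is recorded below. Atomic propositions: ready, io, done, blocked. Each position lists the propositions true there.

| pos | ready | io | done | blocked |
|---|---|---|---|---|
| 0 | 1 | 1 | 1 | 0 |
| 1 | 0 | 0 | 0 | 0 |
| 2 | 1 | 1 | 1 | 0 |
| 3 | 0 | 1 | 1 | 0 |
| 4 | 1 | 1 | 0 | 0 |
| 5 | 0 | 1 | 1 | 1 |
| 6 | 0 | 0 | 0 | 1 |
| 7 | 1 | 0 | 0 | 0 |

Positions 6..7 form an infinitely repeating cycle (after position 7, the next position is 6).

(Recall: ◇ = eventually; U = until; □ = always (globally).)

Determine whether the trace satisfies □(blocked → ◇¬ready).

Yes

blocked → ◇¬ready holds at every position 0..7, and those are all positions ever visited, so □(blocked → ◇¬ready) holds.
Positions where blocked holds: 5, 6.
Check ◇¬ready at each: 5→ok, 6→ok.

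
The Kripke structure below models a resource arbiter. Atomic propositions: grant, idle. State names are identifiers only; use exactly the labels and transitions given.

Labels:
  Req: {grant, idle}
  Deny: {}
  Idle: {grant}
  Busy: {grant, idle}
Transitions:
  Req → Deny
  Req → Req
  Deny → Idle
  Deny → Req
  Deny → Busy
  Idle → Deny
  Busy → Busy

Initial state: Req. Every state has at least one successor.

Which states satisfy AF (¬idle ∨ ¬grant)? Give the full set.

States satisfying ¬idle ∨ ¬grant: {Deny, Idle}.
States satisfying AF (¬idle ∨ ¬grant): {Deny, Idle}.

{Deny, Idle}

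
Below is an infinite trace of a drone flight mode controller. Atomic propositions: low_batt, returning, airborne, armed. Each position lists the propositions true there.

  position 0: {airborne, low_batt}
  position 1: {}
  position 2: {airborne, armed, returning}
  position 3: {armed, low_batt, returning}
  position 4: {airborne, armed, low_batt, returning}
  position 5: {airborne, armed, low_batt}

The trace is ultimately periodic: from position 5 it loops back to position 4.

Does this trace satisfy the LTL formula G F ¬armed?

F ¬armed must hold at every position from 0 onward. It fails at position 2, so G F ¬armed is false.

No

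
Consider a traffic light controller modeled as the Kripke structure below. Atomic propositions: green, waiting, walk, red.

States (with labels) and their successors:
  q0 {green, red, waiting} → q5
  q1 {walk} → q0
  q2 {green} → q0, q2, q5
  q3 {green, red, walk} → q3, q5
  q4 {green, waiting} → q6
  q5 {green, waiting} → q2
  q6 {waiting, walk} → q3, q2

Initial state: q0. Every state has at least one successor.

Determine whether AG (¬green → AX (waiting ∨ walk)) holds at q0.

Satisfied

States satisfying ¬green → AX (waiting ∨ walk): {q0, q1, q2, q3, q4, q5}.
States satisfying AG (¬green → AX (waiting ∨ walk)): {q0, q1, q2, q3, q5}.
Every state reachable from q0 satisfies ¬green → AX (waiting ∨ walk).
q0 ∈ Sat(AG (¬green → AX (waiting ∨ walk))).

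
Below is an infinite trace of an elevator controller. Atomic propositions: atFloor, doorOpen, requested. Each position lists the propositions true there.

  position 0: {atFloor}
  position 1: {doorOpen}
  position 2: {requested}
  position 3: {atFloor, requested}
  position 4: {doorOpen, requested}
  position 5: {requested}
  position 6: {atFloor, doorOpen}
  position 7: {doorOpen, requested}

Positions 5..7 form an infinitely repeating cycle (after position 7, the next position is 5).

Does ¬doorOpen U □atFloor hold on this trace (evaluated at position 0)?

Walking from position 0: at position 1, □atFloor has not yet held and ¬doorOpen fails, so ¬doorOpen U □atFloor is false.

No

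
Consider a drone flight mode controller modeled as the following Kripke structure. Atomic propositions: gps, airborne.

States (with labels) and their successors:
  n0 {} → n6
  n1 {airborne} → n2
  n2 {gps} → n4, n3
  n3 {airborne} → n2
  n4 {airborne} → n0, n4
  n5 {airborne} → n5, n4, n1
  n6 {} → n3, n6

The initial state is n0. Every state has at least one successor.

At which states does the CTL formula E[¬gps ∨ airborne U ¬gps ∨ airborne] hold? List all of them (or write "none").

States satisfying ¬gps ∨ airborne: {n0, n1, n3, n4, n5, n6}.
States satisfying E[¬gps ∨ airborne U ¬gps ∨ airborne]: {n0, n1, n3, n4, n5, n6}.

{n0, n1, n3, n4, n5, n6}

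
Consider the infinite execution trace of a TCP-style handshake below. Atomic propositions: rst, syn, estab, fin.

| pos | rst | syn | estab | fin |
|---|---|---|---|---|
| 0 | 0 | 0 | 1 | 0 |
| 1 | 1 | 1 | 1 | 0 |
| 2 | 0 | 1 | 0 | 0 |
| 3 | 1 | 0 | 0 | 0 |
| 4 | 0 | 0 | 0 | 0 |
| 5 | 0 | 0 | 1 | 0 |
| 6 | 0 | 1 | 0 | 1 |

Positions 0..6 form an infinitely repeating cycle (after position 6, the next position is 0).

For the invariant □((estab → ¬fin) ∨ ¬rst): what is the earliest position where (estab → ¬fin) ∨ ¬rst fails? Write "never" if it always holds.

never

(estab → ¬fin) ∨ ¬rst holds at every position 0..6, and those are all the positions the trace ever visits, so the invariant □((estab → ¬fin) ∨ ¬rst) is never violated.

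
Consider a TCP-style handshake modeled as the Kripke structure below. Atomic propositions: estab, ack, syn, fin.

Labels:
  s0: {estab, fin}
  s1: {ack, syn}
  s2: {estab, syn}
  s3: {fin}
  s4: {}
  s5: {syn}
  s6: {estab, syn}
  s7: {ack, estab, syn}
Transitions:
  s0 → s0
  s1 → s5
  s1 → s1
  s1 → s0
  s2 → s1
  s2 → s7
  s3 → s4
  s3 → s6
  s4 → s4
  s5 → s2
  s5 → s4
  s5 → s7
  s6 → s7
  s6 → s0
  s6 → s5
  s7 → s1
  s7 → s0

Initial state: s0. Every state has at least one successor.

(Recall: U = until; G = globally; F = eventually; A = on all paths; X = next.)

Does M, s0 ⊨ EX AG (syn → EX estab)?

States satisfying AG (syn → EX estab): {s0, s1, s2, s3, s4, s5, s6, s7}.
States satisfying EX AG (syn → EX estab): {s0, s1, s2, s3, s4, s5, s6, s7}.
s0 ∈ Sat(EX AG (syn → EX estab)).

Yes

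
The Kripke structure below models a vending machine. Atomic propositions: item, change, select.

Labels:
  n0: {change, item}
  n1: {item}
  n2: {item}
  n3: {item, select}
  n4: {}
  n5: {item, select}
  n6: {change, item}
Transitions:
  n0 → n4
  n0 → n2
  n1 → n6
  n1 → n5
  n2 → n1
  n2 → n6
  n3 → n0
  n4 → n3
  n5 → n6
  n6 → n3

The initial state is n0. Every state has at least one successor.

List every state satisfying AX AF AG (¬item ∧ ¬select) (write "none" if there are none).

States satisfying AF AG (¬item ∧ ¬select): ∅.
States satisfying AX AF AG (¬item ∧ ¬select): ∅.

none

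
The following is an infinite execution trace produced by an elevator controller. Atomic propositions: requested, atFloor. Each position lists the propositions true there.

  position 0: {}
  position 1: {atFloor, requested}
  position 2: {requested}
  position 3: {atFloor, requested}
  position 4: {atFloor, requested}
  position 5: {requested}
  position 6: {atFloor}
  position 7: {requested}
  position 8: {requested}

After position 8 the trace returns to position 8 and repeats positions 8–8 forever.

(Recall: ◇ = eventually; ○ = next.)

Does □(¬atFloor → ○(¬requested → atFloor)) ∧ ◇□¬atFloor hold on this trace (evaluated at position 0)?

¬atFloor → ○(¬requested → atFloor) holds at every position 0..8, and those are all positions ever visited, so □(¬atFloor → ○(¬requested → atFloor)) holds.
Positions where ¬atFloor holds: 0, 2, 5, 7, 8.
Check ○(¬requested → atFloor) at each: 0→ok, 2→ok, 5→ok, 7→ok, 8→ok.
□¬atFloor holds at position 7, which is reachable from 0, so ◇□¬atFloor holds.
At position 0: □(¬atFloor → ○(¬requested → atFloor)) is true; ◇□¬atFloor is true; so □(¬atFloor → ○(¬requested → atFloor)) ∧ ◇□¬atFloor is true.

Yes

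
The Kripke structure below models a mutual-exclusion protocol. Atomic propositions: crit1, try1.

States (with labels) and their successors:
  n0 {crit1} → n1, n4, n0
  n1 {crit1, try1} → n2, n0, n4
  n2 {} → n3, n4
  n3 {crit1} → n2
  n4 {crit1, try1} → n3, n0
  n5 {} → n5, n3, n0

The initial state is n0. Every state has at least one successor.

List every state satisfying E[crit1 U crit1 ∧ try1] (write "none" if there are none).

States satisfying crit1: {n0, n1, n3, n4}.
States satisfying crit1 ∧ try1: {n1, n4}.
States satisfying E[crit1 U crit1 ∧ try1]: {n0, n1, n4}.

{n0, n1, n4}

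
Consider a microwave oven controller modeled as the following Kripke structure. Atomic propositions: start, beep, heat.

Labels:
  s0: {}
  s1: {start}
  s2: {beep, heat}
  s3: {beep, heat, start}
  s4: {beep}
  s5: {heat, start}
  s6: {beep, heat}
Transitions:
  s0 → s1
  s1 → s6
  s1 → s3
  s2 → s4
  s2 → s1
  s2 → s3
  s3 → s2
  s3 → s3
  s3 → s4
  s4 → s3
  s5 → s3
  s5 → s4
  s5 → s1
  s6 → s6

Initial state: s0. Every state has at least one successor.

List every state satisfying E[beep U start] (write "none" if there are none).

{s1, s2, s3, s4, s5}

States satisfying beep: {s2, s3, s4, s6}.
States satisfying start: {s1, s3, s5}.
States satisfying E[beep U start]: {s1, s2, s3, s4, s5}.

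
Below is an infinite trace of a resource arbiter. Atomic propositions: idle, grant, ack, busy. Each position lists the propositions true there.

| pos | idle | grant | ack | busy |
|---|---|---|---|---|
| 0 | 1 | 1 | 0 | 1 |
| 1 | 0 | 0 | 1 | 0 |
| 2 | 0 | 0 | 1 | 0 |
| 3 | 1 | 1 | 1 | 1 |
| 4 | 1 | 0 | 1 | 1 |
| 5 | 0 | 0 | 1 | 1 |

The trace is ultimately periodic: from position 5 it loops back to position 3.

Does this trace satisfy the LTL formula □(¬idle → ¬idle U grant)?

Yes

¬idle → ¬idle U grant holds at every position 0..5, and those are all positions ever visited, so □(¬idle → ¬idle U grant) holds.
Positions where ¬idle holds: 1, 2, 5.
Check ¬idle U grant at each: 1→ok, 2→ok, 5→ok.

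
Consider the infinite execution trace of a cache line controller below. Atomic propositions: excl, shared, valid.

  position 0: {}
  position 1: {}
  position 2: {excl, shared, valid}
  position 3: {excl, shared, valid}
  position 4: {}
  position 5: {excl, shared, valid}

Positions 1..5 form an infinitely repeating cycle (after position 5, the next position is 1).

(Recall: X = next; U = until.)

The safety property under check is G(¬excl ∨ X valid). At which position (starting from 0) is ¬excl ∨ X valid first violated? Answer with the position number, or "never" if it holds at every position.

3

Check ¬excl ∨ X valid at each position in order: 0 ✓, 1 ✓, 2 ✓.
At position 3 the labels are {excl, shared, valid} and the next position 4 has {}, so ¬excl ∨ X valid is false there. This is the first violation.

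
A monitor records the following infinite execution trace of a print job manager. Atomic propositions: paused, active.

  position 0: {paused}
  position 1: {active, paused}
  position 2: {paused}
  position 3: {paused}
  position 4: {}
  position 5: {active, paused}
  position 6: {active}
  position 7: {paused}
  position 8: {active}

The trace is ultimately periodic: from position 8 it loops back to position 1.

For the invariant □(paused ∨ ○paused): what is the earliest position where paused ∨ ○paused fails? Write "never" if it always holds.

never

paused ∨ ○paused holds at every position 0..8, and those are all the positions the trace ever visits, so the invariant □(paused ∨ ○paused) is never violated.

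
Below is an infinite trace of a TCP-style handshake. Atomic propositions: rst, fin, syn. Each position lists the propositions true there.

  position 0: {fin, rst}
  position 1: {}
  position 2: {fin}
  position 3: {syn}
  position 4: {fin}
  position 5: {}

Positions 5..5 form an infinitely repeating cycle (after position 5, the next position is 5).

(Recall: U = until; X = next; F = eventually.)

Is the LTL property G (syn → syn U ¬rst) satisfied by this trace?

Yes

syn → syn U ¬rst holds at every position 0..5, and those are all positions ever visited, so G (syn → syn U ¬rst) holds.
Positions where syn holds: 3.
Check syn U ¬rst at each: 3→ok.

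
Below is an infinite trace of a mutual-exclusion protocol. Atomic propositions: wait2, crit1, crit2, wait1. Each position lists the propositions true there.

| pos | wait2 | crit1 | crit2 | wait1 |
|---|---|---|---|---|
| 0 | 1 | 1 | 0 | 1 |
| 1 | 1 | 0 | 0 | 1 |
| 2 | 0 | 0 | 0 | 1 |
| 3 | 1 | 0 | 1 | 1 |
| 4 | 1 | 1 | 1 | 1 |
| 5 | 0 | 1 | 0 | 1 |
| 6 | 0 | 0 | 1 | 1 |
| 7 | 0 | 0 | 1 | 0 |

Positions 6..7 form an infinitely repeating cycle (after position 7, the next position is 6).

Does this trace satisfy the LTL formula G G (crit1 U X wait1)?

G (crit1 U X wait1) must hold at every position from 0 onward. It fails at position 0, so G G (crit1 U X wait1) is false.

Violated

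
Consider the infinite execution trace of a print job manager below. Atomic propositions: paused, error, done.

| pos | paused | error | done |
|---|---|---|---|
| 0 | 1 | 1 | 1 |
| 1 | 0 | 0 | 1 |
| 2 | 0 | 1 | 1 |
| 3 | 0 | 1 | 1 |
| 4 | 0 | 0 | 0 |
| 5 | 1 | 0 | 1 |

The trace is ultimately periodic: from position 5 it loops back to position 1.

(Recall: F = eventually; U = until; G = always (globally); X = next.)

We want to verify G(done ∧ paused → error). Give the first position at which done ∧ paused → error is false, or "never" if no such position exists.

5

Check done ∧ paused → error at each position in order: 0 ✓, 1 ✓, 2 ✓, 3 ✓, 4 ✓.
At position 5 the labels are {done, paused}, so done ∧ paused → error is false there. This is the first violation.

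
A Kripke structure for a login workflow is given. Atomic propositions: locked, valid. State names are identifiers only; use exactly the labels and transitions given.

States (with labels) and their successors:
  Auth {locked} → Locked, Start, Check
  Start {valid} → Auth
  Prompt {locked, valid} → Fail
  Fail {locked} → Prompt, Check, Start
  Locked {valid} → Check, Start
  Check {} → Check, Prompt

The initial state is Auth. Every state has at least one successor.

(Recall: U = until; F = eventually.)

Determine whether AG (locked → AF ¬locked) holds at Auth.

States satisfying locked → AF ¬locked: {Auth, Start, Locked, Check}.
States satisfying AG (locked → AF ¬locked): ∅.
Fail is reachable from Auth and violates locked → AF ¬locked, so AG fails at Auth.
Auth ∉ Sat(AG (locked → AF ¬locked)).

No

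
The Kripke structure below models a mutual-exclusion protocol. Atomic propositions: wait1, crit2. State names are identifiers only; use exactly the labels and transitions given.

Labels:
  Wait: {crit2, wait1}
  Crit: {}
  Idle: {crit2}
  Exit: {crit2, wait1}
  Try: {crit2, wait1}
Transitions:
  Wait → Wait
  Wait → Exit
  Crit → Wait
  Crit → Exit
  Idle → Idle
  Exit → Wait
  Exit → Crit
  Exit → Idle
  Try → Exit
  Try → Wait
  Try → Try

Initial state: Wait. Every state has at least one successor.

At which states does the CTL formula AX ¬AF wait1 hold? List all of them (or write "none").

{Idle}

States satisfying ¬AF wait1: {Idle}.
States satisfying AX ¬AF wait1: {Idle}.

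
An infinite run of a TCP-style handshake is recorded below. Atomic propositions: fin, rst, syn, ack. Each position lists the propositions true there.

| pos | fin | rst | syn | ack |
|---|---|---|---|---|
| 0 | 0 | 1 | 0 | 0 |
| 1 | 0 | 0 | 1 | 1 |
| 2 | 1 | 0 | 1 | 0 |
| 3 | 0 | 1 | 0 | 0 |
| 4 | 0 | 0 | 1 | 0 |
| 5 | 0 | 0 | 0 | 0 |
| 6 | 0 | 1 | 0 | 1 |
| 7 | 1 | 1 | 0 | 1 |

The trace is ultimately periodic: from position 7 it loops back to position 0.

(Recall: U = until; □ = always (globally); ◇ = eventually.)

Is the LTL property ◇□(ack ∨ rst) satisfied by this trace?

No

□(ack ∨ rst) is false at every position 0..7, so it never becomes true and ◇□(ack ∨ rst) fails.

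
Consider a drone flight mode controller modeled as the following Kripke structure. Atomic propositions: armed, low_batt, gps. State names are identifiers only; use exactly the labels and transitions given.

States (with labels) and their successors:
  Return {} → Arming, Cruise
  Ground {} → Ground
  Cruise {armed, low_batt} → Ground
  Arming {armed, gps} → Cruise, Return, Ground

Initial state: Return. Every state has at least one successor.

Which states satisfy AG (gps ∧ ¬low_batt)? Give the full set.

none

States satisfying gps ∧ ¬low_batt: {Arming}.
States satisfying AG (gps ∧ ¬low_batt): ∅.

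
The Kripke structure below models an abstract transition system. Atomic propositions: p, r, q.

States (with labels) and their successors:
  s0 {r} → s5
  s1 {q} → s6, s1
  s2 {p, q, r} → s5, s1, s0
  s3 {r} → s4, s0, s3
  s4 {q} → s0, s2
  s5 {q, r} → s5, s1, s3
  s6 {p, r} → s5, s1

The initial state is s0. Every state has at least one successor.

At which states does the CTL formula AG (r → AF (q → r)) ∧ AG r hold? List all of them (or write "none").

none

States satisfying r → AF (q → r): {s0, s1, s2, s3, s4, s5, s6}.
States satisfying AG (r → AF (q → r)): {s0, s1, s2, s3, s4, s5, s6}.
States satisfying r: {s0, s2, s3, s5, s6}.
States satisfying AG r: ∅.
States satisfying AG (r → AF (q → r)) ∧ AG r: ∅.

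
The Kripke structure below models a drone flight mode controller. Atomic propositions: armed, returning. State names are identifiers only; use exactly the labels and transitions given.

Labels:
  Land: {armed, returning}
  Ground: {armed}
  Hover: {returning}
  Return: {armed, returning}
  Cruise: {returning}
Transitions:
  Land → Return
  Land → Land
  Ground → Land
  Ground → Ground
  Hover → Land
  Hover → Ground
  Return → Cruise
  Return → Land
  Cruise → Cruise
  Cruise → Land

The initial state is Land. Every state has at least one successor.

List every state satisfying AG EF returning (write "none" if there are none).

{Land, Ground, Hover, Return, Cruise}

States satisfying EF returning: {Land, Ground, Hover, Return, Cruise}.
States satisfying AG EF returning: {Land, Ground, Hover, Return, Cruise}.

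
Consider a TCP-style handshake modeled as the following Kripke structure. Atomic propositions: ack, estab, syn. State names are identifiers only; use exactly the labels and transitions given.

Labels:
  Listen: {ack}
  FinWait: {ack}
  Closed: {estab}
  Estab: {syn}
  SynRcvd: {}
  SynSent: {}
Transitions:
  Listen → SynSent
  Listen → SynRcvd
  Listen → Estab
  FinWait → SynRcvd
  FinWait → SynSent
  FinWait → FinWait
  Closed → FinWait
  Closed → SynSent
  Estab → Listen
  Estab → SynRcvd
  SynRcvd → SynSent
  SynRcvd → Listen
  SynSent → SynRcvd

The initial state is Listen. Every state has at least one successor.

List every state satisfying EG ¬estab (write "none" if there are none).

States satisfying ¬estab: {Listen, FinWait, Estab, SynRcvd, SynSent}.
States satisfying EG ¬estab: {Listen, FinWait, Estab, SynRcvd, SynSent}.

{Listen, FinWait, Estab, SynRcvd, SynSent}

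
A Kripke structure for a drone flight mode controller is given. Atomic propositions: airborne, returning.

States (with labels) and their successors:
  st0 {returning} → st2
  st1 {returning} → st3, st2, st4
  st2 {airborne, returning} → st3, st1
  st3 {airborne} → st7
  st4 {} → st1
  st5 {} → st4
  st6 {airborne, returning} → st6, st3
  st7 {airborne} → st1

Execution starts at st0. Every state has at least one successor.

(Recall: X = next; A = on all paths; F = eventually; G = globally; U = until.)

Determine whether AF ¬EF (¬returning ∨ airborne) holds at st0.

States satisfying ¬EF (¬returning ∨ airborne): ∅.
States satisfying AF ¬EF (¬returning ∨ airborne): ∅.
There is a path from st0 along which ¬EF (¬returning ∨ airborne) never holds.
st0 ∉ Sat(AF ¬EF (¬returning ∨ airborne)).

Does not hold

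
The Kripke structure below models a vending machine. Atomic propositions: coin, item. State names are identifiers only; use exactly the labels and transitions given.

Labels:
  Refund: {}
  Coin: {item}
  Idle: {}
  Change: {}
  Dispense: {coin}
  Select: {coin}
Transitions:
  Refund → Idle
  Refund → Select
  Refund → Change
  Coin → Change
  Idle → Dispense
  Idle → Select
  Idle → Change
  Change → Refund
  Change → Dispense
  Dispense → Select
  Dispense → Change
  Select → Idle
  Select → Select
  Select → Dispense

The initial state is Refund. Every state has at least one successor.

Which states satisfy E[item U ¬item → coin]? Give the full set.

{Coin, Dispense, Select}

States satisfying item: {Coin}.
States satisfying ¬item → coin: {Coin, Dispense, Select}.
States satisfying E[item U ¬item → coin]: {Coin, Dispense, Select}.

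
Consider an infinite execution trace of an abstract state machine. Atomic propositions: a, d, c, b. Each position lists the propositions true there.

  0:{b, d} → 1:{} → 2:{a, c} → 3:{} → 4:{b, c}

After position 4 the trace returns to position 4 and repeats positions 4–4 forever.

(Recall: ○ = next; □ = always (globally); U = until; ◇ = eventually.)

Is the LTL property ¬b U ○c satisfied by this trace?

Does not hold

Walking from position 0: at position 0, ○c has not yet held and ¬b fails, so ¬b U ○c is false.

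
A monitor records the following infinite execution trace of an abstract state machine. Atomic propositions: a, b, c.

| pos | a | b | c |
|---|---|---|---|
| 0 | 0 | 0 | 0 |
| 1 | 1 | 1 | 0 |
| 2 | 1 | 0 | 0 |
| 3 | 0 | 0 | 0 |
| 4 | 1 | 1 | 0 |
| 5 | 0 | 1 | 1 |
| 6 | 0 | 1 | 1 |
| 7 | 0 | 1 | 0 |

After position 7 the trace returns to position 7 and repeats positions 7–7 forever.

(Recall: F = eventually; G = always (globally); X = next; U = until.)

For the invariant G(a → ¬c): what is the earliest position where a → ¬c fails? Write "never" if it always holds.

a → ¬c holds at every position 0..7, and those are all the positions the trace ever visits, so the invariant G(a → ¬c) is never violated.

never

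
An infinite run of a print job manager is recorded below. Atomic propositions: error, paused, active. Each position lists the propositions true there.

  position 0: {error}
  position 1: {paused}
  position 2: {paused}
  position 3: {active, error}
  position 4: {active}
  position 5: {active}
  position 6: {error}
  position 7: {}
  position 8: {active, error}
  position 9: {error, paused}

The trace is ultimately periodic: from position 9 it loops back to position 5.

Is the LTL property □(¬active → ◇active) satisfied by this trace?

¬active → ◇active holds at every position 0..9, and those are all positions ever visited, so □(¬active → ◇active) holds.
Positions where ¬active holds: 0, 1, 2, 6, 7, 9.
Check ◇active at each: 0→ok, 1→ok, 2→ok, 6→ok, 7→ok, 9→ok.

Yes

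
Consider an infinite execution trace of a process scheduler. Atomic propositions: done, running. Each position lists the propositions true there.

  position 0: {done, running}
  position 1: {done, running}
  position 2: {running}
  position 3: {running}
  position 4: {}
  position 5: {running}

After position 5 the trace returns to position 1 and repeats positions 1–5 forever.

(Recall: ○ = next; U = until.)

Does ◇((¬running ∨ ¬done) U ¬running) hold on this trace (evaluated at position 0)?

Holds

(¬running ∨ ¬done) U ¬running holds at position 2, which is reachable from 0, so ◇((¬running ∨ ¬done) U ¬running) holds.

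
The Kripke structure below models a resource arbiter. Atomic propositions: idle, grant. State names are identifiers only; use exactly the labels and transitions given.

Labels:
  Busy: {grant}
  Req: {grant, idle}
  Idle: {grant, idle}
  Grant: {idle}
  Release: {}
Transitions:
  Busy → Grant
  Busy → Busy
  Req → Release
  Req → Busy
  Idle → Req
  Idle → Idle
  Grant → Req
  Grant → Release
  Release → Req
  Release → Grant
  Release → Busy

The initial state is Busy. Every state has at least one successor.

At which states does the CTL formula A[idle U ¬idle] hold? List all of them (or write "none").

{Busy, Req, Grant, Release}

States satisfying idle: {Req, Idle, Grant}.
States satisfying ¬idle: {Busy, Release}.
States satisfying A[idle U ¬idle]: {Busy, Req, Grant, Release}.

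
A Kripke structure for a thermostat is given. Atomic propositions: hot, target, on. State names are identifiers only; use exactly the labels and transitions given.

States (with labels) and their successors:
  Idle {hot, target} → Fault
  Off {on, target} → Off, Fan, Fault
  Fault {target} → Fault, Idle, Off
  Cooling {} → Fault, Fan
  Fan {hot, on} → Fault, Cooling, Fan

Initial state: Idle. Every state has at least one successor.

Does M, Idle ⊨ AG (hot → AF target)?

States satisfying hot → AF target: {Idle, Off, Fault, Cooling}.
States satisfying AG (hot → AF target): ∅.
Fan is reachable from Idle and violates hot → AF target, so AG fails at Idle.
Idle ∉ Sat(AG (hot → AF target)).

No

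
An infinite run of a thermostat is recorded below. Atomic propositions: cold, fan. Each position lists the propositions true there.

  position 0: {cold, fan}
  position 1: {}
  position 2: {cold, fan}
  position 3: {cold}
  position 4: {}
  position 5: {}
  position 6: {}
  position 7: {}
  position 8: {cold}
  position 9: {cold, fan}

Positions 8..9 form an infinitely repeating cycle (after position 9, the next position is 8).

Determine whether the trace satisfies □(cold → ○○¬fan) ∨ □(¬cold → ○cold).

Violated

cold → ○○¬fan must hold at every position from 0 onward. It fails at position 0, so □(cold → ○○¬fan) is false.
Positions where cold holds: 0, 2, 3, 8, 9.
Check ○○¬fan at each: 0→fails, 2→ok, 3→ok, 8→ok, 9→fails.
¬cold → ○cold must hold at every position from 0 onward. It fails at position 4, so □(¬cold → ○cold) is false.
Positions where ¬cold holds: 1, 4, 5, 6, 7.
Check ○cold at each: 1→ok, 4→fails, 5→fails, 6→fails, 7→ok.
At position 0: □(cold → ○○¬fan) is false; □(¬cold → ○cold) is false; so □(cold → ○○¬fan) ∨ □(¬cold → ○cold) is false.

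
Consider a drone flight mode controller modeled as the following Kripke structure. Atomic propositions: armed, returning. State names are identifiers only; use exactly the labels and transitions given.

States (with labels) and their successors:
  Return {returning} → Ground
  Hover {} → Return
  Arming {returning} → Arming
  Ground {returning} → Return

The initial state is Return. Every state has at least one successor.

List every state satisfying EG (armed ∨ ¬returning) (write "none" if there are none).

none

States satisfying armed ∨ ¬returning: {Hover}.
States satisfying EG (armed ∨ ¬returning): ∅.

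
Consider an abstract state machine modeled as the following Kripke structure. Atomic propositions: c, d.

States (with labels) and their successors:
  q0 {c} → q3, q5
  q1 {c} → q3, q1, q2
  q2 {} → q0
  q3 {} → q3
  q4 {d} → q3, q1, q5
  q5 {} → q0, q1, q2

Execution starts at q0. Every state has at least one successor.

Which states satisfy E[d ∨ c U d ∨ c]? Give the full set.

{q0, q1, q4}

States satisfying d ∨ c: {q0, q1, q4}.
States satisfying E[d ∨ c U d ∨ c]: {q0, q1, q4}.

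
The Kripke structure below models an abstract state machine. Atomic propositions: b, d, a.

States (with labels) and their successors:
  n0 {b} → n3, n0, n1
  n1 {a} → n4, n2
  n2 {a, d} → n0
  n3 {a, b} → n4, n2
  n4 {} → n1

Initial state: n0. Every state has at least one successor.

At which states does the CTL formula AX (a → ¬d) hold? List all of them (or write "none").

States satisfying a → ¬d: {n0, n1, n3, n4}.
States satisfying AX (a → ¬d): {n0, n2, n4}.

{n0, n2, n4}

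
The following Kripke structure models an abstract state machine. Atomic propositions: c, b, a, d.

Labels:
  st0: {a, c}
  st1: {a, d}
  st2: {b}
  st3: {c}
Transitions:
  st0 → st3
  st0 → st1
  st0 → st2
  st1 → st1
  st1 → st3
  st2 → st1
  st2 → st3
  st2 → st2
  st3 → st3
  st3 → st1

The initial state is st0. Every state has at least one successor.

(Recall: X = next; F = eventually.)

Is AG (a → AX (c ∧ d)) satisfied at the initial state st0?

States satisfying a → AX (c ∧ d): {st2, st3}.
States satisfying AG (a → AX (c ∧ d)): ∅.
st0 is reachable from st0 and violates a → AX (c ∧ d), so AG fails at st0.
st0 ∉ Sat(AG (a → AX (c ∧ d))).

Does not hold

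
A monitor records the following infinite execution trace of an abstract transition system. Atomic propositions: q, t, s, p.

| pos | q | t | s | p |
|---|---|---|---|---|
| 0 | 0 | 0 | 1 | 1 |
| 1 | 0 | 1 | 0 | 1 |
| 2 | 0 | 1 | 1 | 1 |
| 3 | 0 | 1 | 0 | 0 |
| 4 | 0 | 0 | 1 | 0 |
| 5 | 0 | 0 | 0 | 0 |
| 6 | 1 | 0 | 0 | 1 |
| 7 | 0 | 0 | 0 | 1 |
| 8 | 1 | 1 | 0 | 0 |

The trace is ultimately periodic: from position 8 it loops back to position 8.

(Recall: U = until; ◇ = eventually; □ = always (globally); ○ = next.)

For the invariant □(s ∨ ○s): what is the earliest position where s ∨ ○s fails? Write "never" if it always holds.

Check s ∨ ○s at each position in order: 0 ✓, 1 ✓, 2 ✓, 3 ✓, 4 ✓.
At position 5 the labels are {} and the next position 6 has {p, q}, so s ∨ ○s is false there. This is the first violation.

5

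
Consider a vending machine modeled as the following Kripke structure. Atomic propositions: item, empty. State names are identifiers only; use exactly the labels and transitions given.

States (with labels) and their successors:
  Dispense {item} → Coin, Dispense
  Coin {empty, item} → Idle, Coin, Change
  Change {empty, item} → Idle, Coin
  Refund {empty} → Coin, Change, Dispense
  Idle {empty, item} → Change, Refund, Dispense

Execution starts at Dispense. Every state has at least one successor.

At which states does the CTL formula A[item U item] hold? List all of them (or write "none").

States satisfying item: {Dispense, Coin, Change, Idle}.
States satisfying A[item U item]: {Dispense, Coin, Change, Idle}.

{Dispense, Coin, Change, Idle}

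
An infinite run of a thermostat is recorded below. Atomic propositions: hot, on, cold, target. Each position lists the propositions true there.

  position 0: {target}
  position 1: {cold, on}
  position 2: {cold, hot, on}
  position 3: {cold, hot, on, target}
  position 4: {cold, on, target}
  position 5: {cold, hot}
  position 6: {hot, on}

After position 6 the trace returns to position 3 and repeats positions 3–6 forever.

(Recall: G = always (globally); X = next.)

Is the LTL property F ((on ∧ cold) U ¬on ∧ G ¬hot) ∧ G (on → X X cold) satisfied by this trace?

(on ∧ cold) U ¬on ∧ G ¬hot is false at every position 0..6, so it never becomes true and F ((on ∧ cold) U ¬on ∧ G ¬hot) fails.
on → X X cold must hold at every position from 0 onward. It fails at position 4, so G (on → X X cold) is false.
Positions where on holds: 1, 2, 3, 4, 6.
Check X X cold at each: 1→ok, 2→ok, 3→ok, 4→fails, 6→ok.
At position 0: F ((on ∧ cold) U ¬on ∧ G ¬hot) is false; G (on → X X cold) is false; so F ((on ∧ cold) U ¬on ∧ G ¬hot) ∧ G (on → X X cold) is false.

Violated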